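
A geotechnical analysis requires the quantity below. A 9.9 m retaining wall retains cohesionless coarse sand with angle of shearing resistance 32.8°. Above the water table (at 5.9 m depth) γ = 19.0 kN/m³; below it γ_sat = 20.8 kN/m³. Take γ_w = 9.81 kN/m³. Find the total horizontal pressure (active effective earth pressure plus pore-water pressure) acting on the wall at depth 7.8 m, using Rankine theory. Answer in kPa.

58.2 kPa

K_a = (1 − sin φ)/(1 + sin φ) = 0.2973.
γ' = 20.8 − 9.81 = 10.99 kN/m³.
Effective vertical stress at 7.8 m: σ'_v = 19.0×5.9 + 10.99×1.90 = 133.0 kPa.
σ'_h = K_a σ'_v = 0.2973 × 133.0 = 39.53 kPa; u = γ_w × 1.90 = 18.64 kPa.
Total σ_h = 39.53 + 18.64 = 58.17 kPa.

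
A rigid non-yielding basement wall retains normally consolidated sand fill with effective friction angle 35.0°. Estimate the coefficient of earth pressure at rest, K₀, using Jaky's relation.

K₀ = 1 − sin φ' = 1 − sin 35.0° = 0.4264.

0.426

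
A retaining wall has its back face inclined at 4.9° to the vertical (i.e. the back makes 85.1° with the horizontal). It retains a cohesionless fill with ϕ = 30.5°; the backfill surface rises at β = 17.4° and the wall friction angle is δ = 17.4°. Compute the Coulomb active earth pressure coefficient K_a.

0.432

K_a = sin²(α+φ) / [sin²α · sin(α−δ) · (1 + √{sin(φ+δ)sin(φ−β) / (sin(α−δ)sin(α+β))})²].
With α = 85.1°, φ = 30.5°, δ = 17.4°, β = 17.4°: K_a = 0.4321.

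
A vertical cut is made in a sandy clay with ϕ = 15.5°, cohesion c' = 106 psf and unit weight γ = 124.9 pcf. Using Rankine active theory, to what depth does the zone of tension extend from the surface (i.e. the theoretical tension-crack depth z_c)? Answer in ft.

K_a = tan²(45° − 15.5°/2) = 0.5782; √K_a = 0.7604.
The active pressure is zero where K_a γ z = 2c√K_a, so z_c = 2c/(γ√K_a) = 2×106/(124.9×0.7604) = 2.232 ft.

2.23 ft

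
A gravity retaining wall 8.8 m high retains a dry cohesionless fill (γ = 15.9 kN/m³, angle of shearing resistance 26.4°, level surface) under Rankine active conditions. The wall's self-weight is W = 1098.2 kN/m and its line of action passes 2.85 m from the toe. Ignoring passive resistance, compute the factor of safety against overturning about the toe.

4.51

K_a = tan²(45° − 26.4°/2) = 0.3844.
P_a = ½K_aγH² = 0.5×0.3844×15.9×8.8² = 236.7 kN/m, acting at H/3 = 2.933 m above the base.
Overturning moment M_o = P_a × H/3 = 236.7 × 2.933 = 694.2.
Resisting moment M_r = W × 2.85 = 1098.2 × 2.85 = 3130.
FS_overturning = M_r/M_o = 3130/694.2 = 4.508.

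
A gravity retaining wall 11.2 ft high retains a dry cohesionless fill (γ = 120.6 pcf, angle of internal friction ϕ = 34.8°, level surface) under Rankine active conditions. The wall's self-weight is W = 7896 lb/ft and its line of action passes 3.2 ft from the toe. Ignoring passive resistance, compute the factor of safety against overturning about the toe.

K_a = tan²(45° − 34.8°/2) = 0.2733.
P_a = ½K_aγH² = 0.5×0.2733×120.6×11.2² = 2067 lb/ft, acting at H/3 = 3.733 ft above the base.
Overturning moment M_o = P_a × H/3 = 2067 × 3.733 = 7718.
Resisting moment M_r = W × 3.2 = 7896 × 3.2 = 25270.
FS_overturning = M_r/M_o = 25270/7718 = 3.274.

3.27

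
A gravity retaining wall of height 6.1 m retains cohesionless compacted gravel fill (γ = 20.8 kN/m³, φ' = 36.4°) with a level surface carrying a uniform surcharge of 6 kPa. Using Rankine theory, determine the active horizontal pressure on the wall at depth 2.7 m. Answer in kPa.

K_a = (1 − sin φ)/(1 + sin φ) = 0.2552.
σ_v = γz + q = 20.8 × 2.7 + 6 = 62.16 kPa.
σ_h = K_a σ_v = 0.2552 × 62.16 = 15.86 kPa.

15.9 kPa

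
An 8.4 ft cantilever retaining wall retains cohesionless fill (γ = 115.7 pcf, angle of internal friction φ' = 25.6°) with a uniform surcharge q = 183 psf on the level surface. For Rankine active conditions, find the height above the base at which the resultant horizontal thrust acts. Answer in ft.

3.18 ft

K_a = 0.3966.
Triangular part P₁ = ½K_aγH² = 1619 at H/3 = 2.800 ft; rectangular part P₂ = K_a q H = 609.6 at H/2 = 4.200 ft.
ȳ = (P₁·2.800 + P₂·4.200)/(P₁+P₂) = 3.183 ft.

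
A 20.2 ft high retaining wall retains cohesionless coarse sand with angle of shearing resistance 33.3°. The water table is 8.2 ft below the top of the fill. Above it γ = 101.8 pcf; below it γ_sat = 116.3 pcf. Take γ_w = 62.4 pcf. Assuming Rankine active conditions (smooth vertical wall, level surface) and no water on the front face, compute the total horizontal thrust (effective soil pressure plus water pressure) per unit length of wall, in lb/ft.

K_a = tan²(45° − φ/2) = 0.2911.
γ' = 116.3 − 62.4 = 53.90 pcf. Depth below WT = 12.0 ft.
σ'_h at WT = K_a γ d_w = 243.0 psf; at base = 243.0 + K_a γ' × 12.0 = 431.3 psf.
P₁ (0–8.2 ft) = ½×243.0×8.2 = 996.4. P₂ (8.2–20.2 ft) = ½(243.0+431.3)×12.0 = 4046.
P_w = ½ γ_w h₂² = 0.5×62.4×12.0² = 4493. Total = 996.4+4046+4493 = 9535 lb/ft.

9540 lb/ft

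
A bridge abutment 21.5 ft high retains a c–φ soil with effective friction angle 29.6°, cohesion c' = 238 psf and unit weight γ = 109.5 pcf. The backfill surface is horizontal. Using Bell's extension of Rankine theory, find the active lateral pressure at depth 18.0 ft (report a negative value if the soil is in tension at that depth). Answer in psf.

K_a = (1 − sin φ)/(1 + sin φ) = 0.3387.
σ_a = K_a γ z − 2c√K_a = 0.3387×109.5×18.0 − 2×238×0.5820 = 390.6 psf.

391 psf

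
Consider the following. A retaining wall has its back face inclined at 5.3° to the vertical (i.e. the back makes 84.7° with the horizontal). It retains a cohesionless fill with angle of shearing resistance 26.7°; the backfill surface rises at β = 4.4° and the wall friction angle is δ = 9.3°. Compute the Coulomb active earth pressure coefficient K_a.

0.412

K_a = sin²(α+φ) / [sin²α · sin(α−δ) · (1 + √{sin(φ+δ)sin(φ−β) / (sin(α−δ)sin(α+β))})²].
With α = 84.7°, φ = 26.7°, δ = 9.3°, β = 4.4°: K_a = 0.4124.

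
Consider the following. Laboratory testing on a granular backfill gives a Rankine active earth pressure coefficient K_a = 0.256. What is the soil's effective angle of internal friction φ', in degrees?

K_a = tan²(45° − φ/2) ⇒ 45° − φ/2 = arctan(√0.256) = 26.84°.
φ = 2(45° − 26.84°) = 36.32°.

36.3°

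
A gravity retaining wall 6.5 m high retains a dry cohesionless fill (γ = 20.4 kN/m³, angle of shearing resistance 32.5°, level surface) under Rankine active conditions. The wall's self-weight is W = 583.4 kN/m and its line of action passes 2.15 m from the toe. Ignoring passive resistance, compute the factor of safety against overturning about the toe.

K_a = tan²(45° − 32.5°/2) = 0.3010.
P_a = ½K_aγH² = 0.5×0.3010×20.4×6.5² = 129.7 kN/m, acting at H/3 = 2.167 m above the base.
Overturning moment M_o = P_a × H/3 = 129.7 × 2.167 = 281.0.
Resisting moment M_r = W × 2.15 = 583.4 × 2.15 = 1254.
FS_overturning = M_r/M_o = 1254/281.0 = 4.463.

4.46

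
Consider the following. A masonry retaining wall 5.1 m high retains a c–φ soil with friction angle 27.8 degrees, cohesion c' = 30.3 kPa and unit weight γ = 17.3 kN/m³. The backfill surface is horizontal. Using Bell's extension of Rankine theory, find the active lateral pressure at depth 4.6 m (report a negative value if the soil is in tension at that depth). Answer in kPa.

K_a = (1 − sin φ)/(1 + sin φ) = 0.3639.
σ_a = K_a γ z − 2c√K_a = 0.3639×17.3×4.6 − 2×30.3×0.6032 = -7.597 kPa.

-7.60 kPa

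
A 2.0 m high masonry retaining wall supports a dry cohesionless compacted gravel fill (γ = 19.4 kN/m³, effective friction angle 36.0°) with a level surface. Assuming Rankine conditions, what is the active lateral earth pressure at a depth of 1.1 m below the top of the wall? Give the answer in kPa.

K_a = (1 − sin φ)/(1 + sin φ) = 0.2596.
σ_h = K_a γ z = 0.2596 × 19.4 × 1.1 = 5.540 kPa.

5.54 kPa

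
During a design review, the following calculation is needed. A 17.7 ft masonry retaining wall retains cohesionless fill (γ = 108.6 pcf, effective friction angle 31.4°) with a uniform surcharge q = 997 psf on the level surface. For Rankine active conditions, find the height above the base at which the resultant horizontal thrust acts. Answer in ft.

7.40 ft

K_a = 0.3149.
Triangular part P₁ = ½K_aγH² = 5357 at H/3 = 5.900 ft; rectangular part P₂ = K_a q H = 5557 at H/2 = 8.850 ft.
ȳ = (P₁·5.900 + P₂·8.850)/(P₁+P₂) = 7.402 ft.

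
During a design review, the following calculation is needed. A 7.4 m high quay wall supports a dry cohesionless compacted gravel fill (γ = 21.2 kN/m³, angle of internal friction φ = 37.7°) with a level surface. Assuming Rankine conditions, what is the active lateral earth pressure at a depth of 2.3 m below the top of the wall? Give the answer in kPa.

11.8 kPa

K_a = (1 − sin φ)/(1 + sin φ) = 0.2411.
σ_h = K_a γ z = 0.2411 × 21.2 × 2.3 = 11.75 kPa.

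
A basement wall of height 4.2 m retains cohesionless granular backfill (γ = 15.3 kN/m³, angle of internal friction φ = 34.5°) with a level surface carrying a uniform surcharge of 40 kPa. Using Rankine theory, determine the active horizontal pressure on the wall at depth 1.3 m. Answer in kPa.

K_a = (1 − sin φ)/(1 + sin φ) = 0.2768.
σ_v = γz + q = 15.3 × 1.3 + 40 = 59.89 kPa.
σ_h = K_a σ_v = 0.2768 × 59.89 = 16.58 kPa.

16.6 kPa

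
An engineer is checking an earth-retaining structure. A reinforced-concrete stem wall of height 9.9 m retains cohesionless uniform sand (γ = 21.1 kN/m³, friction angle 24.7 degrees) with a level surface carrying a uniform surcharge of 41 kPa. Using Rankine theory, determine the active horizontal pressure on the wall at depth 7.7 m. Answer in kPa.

K_a = (1 − sin φ)/(1 + sin φ) = 0.4106.
σ_v = γz + q = 21.1 × 7.7 + 41 = 203.5 kPa.
σ_h = K_a σ_v = 0.4106 × 203.5 = 83.54 kPa.

83.5 kPa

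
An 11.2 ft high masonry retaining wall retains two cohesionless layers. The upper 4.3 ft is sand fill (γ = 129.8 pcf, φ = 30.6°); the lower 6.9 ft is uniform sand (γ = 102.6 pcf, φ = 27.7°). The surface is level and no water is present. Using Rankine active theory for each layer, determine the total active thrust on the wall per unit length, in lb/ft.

K_a1 = tan²(45°−30.6°/2) = 0.3253; K_a2 = tan²(45°−27.7°/2) = 0.3653.
Layer 1: σ at base = K_a1 γ₁ h₁ = 181.6 psf; P₁ = ½×181.6×4.3 = 390.4.
Layer 2: σ_v at top = γ₁h₁ = 558.1; σ_h top = K_a2×558.1 = 203.9; σ_h base = K_a2×(558.1+102.6×6.9) = 462.5.
P₂ = ½(203.9+462.5)×6.9 = 2299. Total P_a = 390.4+2299 = 2690 lb/ft.

2690 lb/ft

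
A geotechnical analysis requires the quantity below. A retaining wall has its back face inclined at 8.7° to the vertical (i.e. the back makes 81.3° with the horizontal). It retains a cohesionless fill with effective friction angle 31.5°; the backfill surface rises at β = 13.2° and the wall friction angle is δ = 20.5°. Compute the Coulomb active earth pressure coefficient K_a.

0.424

K_a = sin²(α+φ) / [sin²α · sin(α−δ) · (1 + √{sin(φ+δ)sin(φ−β) / (sin(α−δ)sin(α+β))})²].
With α = 81.3°, φ = 31.5°, δ = 20.5°, β = 13.2°: K_a = 0.4238.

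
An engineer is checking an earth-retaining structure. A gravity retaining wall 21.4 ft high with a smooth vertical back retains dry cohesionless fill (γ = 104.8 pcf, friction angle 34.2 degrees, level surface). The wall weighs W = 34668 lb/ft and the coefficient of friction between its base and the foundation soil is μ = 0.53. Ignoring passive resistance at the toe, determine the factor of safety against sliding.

K_a = tan²(45° − 34.2°/2) = 0.2803.
P_a = ½K_aγH² = 0.5×0.2803×104.8×21.4² = 6727 lb/ft, acting at H/3 = 7.133 ft above the base.
FS_sliding = μW / P_a = 0.53×34668 / 6727 = 2.731.

2.73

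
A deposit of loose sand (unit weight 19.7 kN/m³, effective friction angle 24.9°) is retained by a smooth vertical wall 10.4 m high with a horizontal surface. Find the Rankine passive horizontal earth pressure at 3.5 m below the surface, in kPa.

K_p = (1 + sin φ)/(1 − sin φ) = 2.454.
σ_h = K_p γ z = 2.454 × 19.7 × 3.5 = 169.2 kPa.

169 kPa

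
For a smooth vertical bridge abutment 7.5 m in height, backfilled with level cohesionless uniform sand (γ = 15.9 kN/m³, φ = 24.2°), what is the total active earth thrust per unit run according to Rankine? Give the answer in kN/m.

K_a = tan²(45° − φ/2) = 0.4185.
P_a = ½ K_a γ H² = 0.5 × 0.4185 × 15.9 × 7.5² = 187.2 kN/m.

187 kN/m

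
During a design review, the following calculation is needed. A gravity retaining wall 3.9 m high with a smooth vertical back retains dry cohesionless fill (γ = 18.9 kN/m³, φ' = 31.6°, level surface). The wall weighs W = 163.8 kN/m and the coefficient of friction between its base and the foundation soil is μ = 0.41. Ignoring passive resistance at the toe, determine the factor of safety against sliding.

K_a = tan²(45° − 31.6°/2) = 0.3123.
P_a = ½K_aγH² = 0.5×0.3123×18.9×3.9² = 44.90 kN/m, acting at H/3 = 1.300 m above the base.
FS_sliding = μW / P_a = 0.41×163.8 / 44.90 = 1.496.

1.50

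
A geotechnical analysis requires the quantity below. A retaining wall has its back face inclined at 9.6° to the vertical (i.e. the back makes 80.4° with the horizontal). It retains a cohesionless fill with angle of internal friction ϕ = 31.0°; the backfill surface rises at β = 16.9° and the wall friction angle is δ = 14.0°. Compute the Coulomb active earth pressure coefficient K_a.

K_a = sin²(α+φ) / [sin²α · sin(α−δ) · (1 + √{sin(φ+δ)sin(φ−β) / (sin(α−δ)sin(α+β))})²].
With α = 80.4°, φ = 31.0°, δ = 14.0°, β = 16.9°: K_a = 0.4723.

0.472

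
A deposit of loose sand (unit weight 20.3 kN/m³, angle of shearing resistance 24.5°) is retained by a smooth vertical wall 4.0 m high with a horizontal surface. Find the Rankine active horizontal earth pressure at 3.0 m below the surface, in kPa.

25.2 kPa

K_a = (1 − sin φ)/(1 + sin φ) = 0.4137.
σ_h = K_a γ z = 0.4137 × 20.3 × 3.0 = 25.20 kPa.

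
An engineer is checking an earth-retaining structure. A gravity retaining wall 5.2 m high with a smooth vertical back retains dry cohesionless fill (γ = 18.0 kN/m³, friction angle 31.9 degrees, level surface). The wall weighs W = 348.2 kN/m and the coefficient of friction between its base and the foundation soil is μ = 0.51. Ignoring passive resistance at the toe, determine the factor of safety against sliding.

K_a = tan²(45° − 31.9°/2) = 0.3085.
P_a = ½K_aγH² = 0.5×0.3085×18.0×5.2² = 75.08 kN/m, acting at H/3 = 1.733 m above the base.
FS_sliding = μW / P_a = 0.51×348.2 / 75.08 = 2.365.

2.37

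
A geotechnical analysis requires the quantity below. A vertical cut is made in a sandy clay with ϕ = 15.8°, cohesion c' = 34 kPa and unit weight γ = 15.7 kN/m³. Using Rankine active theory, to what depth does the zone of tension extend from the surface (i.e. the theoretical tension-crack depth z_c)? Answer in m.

K_a = tan²(45° − 15.8°/2) = 0.5720; √K_a = 0.7563.
The active pressure is zero where K_a γ z = 2c√K_a, so z_c = 2c/(γ√K_a) = 2×34/(15.7×0.7563) = 5.727 m.

5.73 m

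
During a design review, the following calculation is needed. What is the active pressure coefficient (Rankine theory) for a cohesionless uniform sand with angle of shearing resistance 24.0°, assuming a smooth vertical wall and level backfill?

K_a = (1 − sin φ)/(1 + sin φ) = (1 − sin 24.0°)/(1 + sin 24.0°) = 0.4217.

0.422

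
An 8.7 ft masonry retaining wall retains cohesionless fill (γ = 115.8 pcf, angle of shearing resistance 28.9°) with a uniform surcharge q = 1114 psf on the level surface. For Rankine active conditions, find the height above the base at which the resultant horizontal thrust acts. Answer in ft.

3.90 ft

K_a = 0.3484.
Triangular part P₁ = ½K_aγH² = 1527 at H/3 = 2.900 ft; rectangular part P₂ = K_a q H = 3376 at H/2 = 4.350 ft.
ȳ = (P₁·2.900 + P₂·4.350)/(P₁+P₂) = 3.898 ft.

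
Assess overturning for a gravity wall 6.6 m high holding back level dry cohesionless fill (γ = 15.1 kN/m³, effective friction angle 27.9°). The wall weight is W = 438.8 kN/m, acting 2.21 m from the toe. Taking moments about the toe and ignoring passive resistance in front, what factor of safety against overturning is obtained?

K_a = tan²(45° − 27.9°/2) = 0.3625.
P_a = ½K_aγH² = 0.5×0.3625×15.1×6.6² = 119.2 kN/m, acting at H/3 = 2.200 m above the base.
Overturning moment M_o = P_a × H/3 = 119.2 × 2.200 = 262.3.
Resisting moment M_r = W × 2.21 = 438.8 × 2.21 = 969.7.
FS_overturning = M_r/M_o = 969.7/262.3 = 3.698.

3.70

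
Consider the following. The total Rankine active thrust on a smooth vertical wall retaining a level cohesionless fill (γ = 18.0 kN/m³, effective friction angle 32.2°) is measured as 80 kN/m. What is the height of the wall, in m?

5.40 m

K_a = 0.3047. P_a = ½ K_a γ H² ⇒ H = √(2P_a/(K_a γ)).
H = √(2×80/(0.3047×18.0)) = 5.401 m.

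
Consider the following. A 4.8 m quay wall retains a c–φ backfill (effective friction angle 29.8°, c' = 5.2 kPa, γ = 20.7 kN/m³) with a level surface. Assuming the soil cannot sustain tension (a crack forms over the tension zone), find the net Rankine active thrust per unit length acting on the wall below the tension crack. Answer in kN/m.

53.8 kN/m

K_a = 0.3360; √K_a = 0.5797.
Tension-crack depth z_c = 2c/(γ√K_a) = 2×5.2/(20.7×0.5797) = 0.8667 m.
σ_a at base = K_a γ H − 2c√K_a = 0.3360×20.7×4.8 − 2×5.2×0.5797 = 27.36 kPa.
P_a = ½ × 27.36 × (H − z_c) = 0.5×27.36×3.933 = 53.81 kN/m.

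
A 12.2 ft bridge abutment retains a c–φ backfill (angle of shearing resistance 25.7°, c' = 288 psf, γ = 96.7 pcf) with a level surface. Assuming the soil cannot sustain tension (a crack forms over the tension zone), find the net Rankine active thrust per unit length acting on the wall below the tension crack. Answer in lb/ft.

142 lb/ft

K_a = 0.3950; √K_a = 0.6285.
Tension-crack depth z_c = 2c/(γ√K_a) = 2×288/(96.7×0.6285) = 9.477 ft.
σ_a at base = K_a γ H − 2c√K_a = 0.3950×96.7×12.2 − 2×288×0.6285 = 104.0 psf.
P_a = ½ × 104.0 × (H − z_c) = 0.5×104.0×2.723 = 141.6 lb/ft.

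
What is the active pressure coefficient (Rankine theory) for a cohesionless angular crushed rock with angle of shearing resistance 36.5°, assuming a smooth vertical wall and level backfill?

0.254

K_a = (1 − sin φ)/(1 + sin φ) = (1 − sin 36.5°)/(1 + sin 36.5°) = 0.2541.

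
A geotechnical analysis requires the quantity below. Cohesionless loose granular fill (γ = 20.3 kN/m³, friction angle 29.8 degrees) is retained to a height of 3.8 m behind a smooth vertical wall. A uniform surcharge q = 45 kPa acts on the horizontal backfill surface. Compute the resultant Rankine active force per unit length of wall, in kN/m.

107 kN/m

K_a = tan²(45° − φ/2) = 0.3360.
Soil triangle: ½ K_a γ H² = 0.5×0.3360×20.3×3.8² = 49.25 kN/m.
Surcharge rectangle: K_a q H = 0.3360×45×3.8 = 57.46 kN/m.
Total = 49.25 + 57.46 = 106.7 kN/m.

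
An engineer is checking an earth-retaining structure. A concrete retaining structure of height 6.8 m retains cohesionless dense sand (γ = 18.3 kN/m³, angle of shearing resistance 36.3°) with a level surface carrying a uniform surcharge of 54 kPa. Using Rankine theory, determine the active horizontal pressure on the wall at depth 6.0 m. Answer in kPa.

42.0 kPa

K_a = (1 − sin φ)/(1 + sin φ) = 0.2563.
σ_v = γz + q = 18.3 × 6.0 + 54 = 163.8 kPa.
σ_h = K_a σ_v = 0.2563 × 163.8 = 41.98 kPa.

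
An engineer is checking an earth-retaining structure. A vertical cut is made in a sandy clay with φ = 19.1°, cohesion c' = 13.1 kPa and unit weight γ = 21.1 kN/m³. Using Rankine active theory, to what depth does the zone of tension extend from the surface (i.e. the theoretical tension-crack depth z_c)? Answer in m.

K_a = tan²(45° − 19.1°/2) = 0.5069; √K_a = 0.7120.
The active pressure is zero where K_a γ z = 2c√K_a, so z_c = 2c/(γ√K_a) = 2×13.1/(21.1×0.7120) = 1.744 m.

1.74 m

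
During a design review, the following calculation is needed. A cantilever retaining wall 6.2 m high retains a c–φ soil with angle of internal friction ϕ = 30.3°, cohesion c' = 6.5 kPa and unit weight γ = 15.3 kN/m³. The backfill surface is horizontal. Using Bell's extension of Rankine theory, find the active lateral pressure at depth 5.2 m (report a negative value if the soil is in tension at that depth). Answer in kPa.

K_a = (1 − sin φ)/(1 + sin φ) = 0.3293.
σ_a = K_a γ z − 2c√K_a = 0.3293×15.3×5.2 − 2×6.5×0.5739 = 18.74 kPa.

18.7 kPa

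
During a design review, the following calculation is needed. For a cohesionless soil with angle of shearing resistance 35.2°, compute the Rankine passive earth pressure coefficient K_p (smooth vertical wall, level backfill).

K_p = (1 + sin φ)/(1 − sin φ) = tan²(45° + 35.2°/2) = 3.722.

3.72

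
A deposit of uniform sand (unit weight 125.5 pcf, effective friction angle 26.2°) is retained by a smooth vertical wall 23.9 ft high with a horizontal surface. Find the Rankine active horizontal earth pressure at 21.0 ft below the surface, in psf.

K_a = (1 − sin φ)/(1 + sin φ) = 0.3874.
σ_h = K_a γ z = 0.3874 × 125.5 × 21.0 = 1021 psf.

1020 psf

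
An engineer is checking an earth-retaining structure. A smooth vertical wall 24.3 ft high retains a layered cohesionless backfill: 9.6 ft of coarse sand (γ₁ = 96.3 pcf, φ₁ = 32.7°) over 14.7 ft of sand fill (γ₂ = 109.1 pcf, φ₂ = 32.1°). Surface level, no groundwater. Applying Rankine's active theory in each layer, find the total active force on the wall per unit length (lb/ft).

K_a1 = tan²(45°−32.7°/2) = 0.2985; K_a2 = tan²(45°−32.1°/2) = 0.3060.
Layer 1: σ at base = K_a1 γ₁ h₁ = 276.0 psf; P₁ = ½×276.0×9.6 = 1325.
Layer 2: σ_v at top = γ₁h₁ = 924.5; σ_h top = K_a2×924.5 = 282.9; σ_h base = K_a2×(924.5+109.1×14.7) = 773.6.
P₂ = ½(282.9+773.6)×14.7 = 7765. Total P_a = 1325+7765 = 9090 lb/ft.

9090 lb/ft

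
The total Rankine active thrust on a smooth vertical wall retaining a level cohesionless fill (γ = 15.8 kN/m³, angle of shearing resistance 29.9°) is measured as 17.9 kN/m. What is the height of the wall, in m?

2.60 m

K_a = 0.3347. P_a = ½ K_a γ H² ⇒ H = √(2P_a/(K_a γ)).
H = √(2×17.9/(0.3347×15.8)) = 2.602 m.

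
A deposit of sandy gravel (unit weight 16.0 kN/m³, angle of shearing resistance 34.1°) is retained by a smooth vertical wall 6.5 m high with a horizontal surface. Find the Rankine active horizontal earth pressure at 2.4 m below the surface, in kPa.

K_a = (1 − sin φ)/(1 + sin φ) = 0.2815.
σ_h = K_a γ z = 0.2815 × 16.0 × 2.4 = 10.81 kPa.

10.8 kPa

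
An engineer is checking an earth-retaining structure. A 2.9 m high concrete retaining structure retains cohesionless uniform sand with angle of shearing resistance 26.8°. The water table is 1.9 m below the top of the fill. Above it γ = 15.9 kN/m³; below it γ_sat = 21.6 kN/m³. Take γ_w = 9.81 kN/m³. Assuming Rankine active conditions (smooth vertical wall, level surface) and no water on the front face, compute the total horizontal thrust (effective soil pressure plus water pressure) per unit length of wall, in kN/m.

K_a = tan²(45° − φ/2) = 0.3785.
γ' = 21.6 − 9.81 = 11.79 kN/m³. Depth below WT = 1.0 m.
σ'_h at WT = K_a γ d_w = 11.43 kPa; at base = 11.43 + K_a γ' × 1.0 = 15.90 kPa.
P₁ (0–1.9 m) = ½×11.43×1.9 = 10.86. P₂ (1.9–2.9 m) = ½(11.43+15.90)×1.0 = 13.66.
P_w = ½ γ_w h₂² = 0.5×9.81×1.0² = 4.905. Total = 10.86+13.66+4.905 = 29.43 kN/m.

29.4 kN/m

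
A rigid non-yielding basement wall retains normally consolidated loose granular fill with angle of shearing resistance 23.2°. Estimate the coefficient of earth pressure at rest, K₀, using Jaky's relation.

K₀ = 1 − sin φ' = 1 − sin 23.2° = 0.6061.

0.606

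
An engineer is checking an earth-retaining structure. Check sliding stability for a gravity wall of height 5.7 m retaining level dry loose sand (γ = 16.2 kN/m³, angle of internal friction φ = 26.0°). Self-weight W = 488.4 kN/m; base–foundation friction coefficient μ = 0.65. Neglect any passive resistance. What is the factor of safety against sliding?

3.09

K_a = tan²(45° − 26.0°/2) = 0.3905.
P_a = ½K_aγH² = 0.5×0.3905×16.2×5.7² = 102.8 kN/m, acting at H/3 = 1.900 m above the base.
FS_sliding = μW / P_a = 0.65×488.4 / 102.8 = 3.089.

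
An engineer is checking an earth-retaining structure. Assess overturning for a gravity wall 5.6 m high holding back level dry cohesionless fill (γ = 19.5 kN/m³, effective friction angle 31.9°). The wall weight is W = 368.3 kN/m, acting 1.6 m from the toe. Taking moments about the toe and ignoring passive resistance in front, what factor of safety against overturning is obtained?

3.35

K_a = tan²(45° − 31.9°/2) = 0.3085.
P_a = ½K_aγH² = 0.5×0.3085×19.5×5.6² = 94.33 kN/m, acting at H/3 = 1.867 m above the base.
Overturning moment M_o = P_a × H/3 = 94.33 × 1.867 = 176.1.
Resisting moment M_r = W × 1.6 = 368.3 × 1.6 = 589.3.
FS_overturning = M_r/M_o = 589.3/176.1 = 3.346.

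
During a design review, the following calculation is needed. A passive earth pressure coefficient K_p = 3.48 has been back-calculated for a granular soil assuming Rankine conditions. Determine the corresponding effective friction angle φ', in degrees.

33.6°

K_p = (1+sin φ)/(1−sin φ) ⇒ sin φ = (K_p − 1)/(K_p + 1) = 0.5536.
φ = arcsin(0.5536) = 33.61°.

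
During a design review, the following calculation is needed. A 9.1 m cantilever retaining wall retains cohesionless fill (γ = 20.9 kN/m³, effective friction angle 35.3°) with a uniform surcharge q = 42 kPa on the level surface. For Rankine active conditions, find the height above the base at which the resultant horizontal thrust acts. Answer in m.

K_a = 0.2675.
Triangular part P₁ = ½K_aγH² = 231.5 at H/3 = 3.033 m; rectangular part P₂ = K_a q H = 102.3 at H/2 = 4.550 m.
ȳ = (P₁·3.033 + P₂·4.550)/(P₁+P₂) = 3.498 m.

3.50 m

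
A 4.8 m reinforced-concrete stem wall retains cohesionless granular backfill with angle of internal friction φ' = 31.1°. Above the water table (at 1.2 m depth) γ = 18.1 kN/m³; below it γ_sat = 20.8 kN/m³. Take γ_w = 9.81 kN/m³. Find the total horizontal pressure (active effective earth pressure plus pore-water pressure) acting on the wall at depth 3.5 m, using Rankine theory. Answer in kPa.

K_a = (1 − sin φ)/(1 + sin φ) = 0.3188.
γ' = 20.8 − 9.81 = 10.99 kN/m³.
Effective vertical stress at 3.5 m: σ'_v = 18.1×1.2 + 10.99×2.30 = 47.00 kPa.
σ'_h = K_a σ'_v = 0.3188 × 47.00 = 14.98 kPa; u = γ_w × 2.30 = 22.56 kPa.
Total σ_h = 14.98 + 22.56 = 37.55 kPa.

37.5 kPa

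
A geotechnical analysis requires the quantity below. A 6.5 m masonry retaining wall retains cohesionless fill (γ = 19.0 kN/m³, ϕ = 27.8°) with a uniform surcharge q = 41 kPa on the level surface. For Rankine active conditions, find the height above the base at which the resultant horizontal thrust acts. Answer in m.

2.60 m

K_a = 0.3639.
Triangular part P₁ = ½K_aγH² = 146.1 at H/3 = 2.167 m; rectangular part P₂ = K_a q H = 96.98 at H/2 = 3.250 m.
ȳ = (P₁·2.167 + P₂·3.250)/(P₁+P₂) = 2.599 m.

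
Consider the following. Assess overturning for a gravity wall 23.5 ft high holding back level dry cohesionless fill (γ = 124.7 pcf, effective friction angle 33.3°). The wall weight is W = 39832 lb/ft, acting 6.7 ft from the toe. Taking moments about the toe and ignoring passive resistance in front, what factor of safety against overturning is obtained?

K_a = tan²(45° − 33.3°/2) = 0.2911.
P_a = ½K_aγH² = 0.5×0.2911×124.7×23.5² = 10020 lb/ft, acting at H/3 = 7.833 ft above the base.
Overturning moment M_o = P_a × H/3 = 10020 × 7.833 = 78530.
Resisting moment M_r = W × 6.7 = 39832 × 6.7 = 266900.
FS_overturning = M_r/M_o = 266900/78530 = 3.399.

3.40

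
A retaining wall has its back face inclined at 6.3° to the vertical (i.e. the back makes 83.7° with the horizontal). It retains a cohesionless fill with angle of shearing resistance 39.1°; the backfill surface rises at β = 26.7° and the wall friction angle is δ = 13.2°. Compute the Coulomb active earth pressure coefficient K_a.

K_a = sin²(α+φ) / [sin²α · sin(α−δ) · (1 + √{sin(φ+δ)sin(φ−β) / (sin(α−δ)sin(α+β))})²].
With α = 83.7°, φ = 39.1°, δ = 13.2°, β = 26.7°: K_a = 0.3666.

0.367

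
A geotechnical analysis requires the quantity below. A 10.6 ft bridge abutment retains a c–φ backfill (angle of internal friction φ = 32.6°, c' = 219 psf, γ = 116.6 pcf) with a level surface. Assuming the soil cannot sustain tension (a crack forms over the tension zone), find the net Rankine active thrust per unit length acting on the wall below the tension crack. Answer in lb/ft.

K_a = 0.2997; √K_a = 0.5475.
Tension-crack depth z_c = 2c/(γ√K_a) = 2×219/(116.6×0.5475) = 6.861 ft.
σ_a at base = K_a γ H − 2c√K_a = 0.2997×116.6×10.6 − 2×219×0.5475 = 130.7 psf.
P_a = ½ × 130.7 × (H − z_c) = 0.5×130.7×3.739 = 244.3 lb/ft.

244 lb/ft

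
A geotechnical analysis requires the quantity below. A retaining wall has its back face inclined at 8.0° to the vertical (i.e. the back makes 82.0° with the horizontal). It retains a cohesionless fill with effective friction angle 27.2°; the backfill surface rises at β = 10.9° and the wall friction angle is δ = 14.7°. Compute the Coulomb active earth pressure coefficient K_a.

0.468

K_a = sin²(α+φ) / [sin²α · sin(α−δ) · (1 + √{sin(φ+δ)sin(φ−β) / (sin(α−δ)sin(α+β))})²].
With α = 82.0°, φ = 27.2°, δ = 14.7°, β = 10.9°: K_a = 0.4682.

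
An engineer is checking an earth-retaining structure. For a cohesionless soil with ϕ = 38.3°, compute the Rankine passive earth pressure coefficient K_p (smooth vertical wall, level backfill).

K_p = (1 + sin φ)/(1 − sin φ) = tan²(45° + 38.3°/2) = 4.260.

4.26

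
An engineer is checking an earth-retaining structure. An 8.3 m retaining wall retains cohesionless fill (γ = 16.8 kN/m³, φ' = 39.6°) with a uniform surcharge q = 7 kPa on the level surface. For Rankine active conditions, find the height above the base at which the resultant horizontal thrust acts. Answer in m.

K_a = 0.2214.
Triangular part P₁ = ½K_aγH² = 128.1 at H/3 = 2.767 m; rectangular part P₂ = K_a q H = 12.87 at H/2 = 4.150 m.
ȳ = (P₁·2.767 + P₂·4.150)/(P₁+P₂) = 2.893 m.

2.89 m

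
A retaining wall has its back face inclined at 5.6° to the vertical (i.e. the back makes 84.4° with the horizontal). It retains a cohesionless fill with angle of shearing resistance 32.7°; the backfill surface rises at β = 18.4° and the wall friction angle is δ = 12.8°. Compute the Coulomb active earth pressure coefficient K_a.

K_a = sin²(α+φ) / [sin²α · sin(α−δ) · (1 + √{sin(φ+δ)sin(φ−β) / (sin(α−δ)sin(α+β))})²].
With α = 84.4°, φ = 32.7°, δ = 12.8°, β = 18.4°: K_a = 0.4087.

0.409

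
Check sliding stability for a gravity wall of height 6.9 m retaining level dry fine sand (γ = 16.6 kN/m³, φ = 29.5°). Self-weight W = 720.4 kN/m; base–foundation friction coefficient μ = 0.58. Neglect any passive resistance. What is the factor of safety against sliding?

3.11

K_a = tan²(45° − 29.5°/2) = 0.3401.
P_a = ½K_aγH² = 0.5×0.3401×16.6×6.9² = 134.4 kN/m, acting at H/3 = 2.300 m above the base.
FS_sliding = μW / P_a = 0.58×720.4 / 134.4 = 3.109.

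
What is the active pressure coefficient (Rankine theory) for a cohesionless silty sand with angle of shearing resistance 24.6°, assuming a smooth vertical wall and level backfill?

K_a = (1 − sin φ)/(1 + sin φ) = (1 − sin 24.6°)/(1 + sin 24.6°) = 0.4121.

0.412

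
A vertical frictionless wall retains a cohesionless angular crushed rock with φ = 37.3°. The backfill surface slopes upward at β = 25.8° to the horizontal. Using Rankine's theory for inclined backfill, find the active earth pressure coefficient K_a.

K_a = cos β · (cos β − √(cos²β − cos²φ)) / (cos β + √(cos²β − cos²φ)).
cos β = 0.9003, cos φ = 0.7955, √(cos²β − cos²φ) = 0.4217.
K_a = 0.9003 × (0.9003 − 0.4217)/(0.9003 + 0.4217) = 0.3260.

0.326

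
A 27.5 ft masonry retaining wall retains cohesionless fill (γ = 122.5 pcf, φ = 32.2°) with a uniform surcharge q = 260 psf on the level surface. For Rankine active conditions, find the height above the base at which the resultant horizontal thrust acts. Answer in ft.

K_a = 0.3047.
Triangular part P₁ = ½K_aγH² = 14120 at H/3 = 9.167 ft; rectangular part P₂ = K_a q H = 2179 at H/2 = 13.75 ft.
ȳ = (P₁·9.167 + P₂·13.75)/(P₁+P₂) = 9.780 ft.

9.78 ft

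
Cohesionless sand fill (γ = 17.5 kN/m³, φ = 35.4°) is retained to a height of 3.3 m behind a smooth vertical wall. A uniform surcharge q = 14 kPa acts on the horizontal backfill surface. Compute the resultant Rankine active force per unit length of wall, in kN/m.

37.7 kN/m

K_a = tan²(45° − φ/2) = 0.2664.
Soil triangle: ½ K_a γ H² = 0.5×0.2664×17.5×3.3² = 25.38 kN/m.
Surcharge rectangle: K_a q H = 0.2664×14×3.3 = 12.31 kN/m.
Total = 25.38 + 12.31 = 37.69 kN/m.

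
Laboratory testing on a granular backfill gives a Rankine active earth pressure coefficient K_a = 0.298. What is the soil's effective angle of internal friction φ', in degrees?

K_a = tan²(45° − φ/2) ⇒ 45° − φ/2 = arctan(√0.298) = 28.63°.
φ = 2(45° − 28.63°) = 32.74°.

32.7°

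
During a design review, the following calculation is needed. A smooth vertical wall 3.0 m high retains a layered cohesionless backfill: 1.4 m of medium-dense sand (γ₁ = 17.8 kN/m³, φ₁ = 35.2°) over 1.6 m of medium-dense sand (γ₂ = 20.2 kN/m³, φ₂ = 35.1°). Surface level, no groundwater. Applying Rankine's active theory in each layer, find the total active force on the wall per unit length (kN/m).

K_a1 = tan²(45°−35.2°/2) = 0.2687; K_a2 = tan²(45°−35.1°/2) = 0.2698.
Layer 1: σ at base = K_a1 γ₁ h₁ = 6.696 kPa; P₁ = ½×6.696×1.4 = 4.687.
Layer 2: σ_v at top = γ₁h₁ = 24.92; σ_h top = K_a2×24.92 = 6.724; σ_h base = K_a2×(24.92+20.2×1.6) = 15.45.
P₂ = ½(6.724+15.45)×1.6 = 17.74. Total P_a = 4.687+17.74 = 22.42 kN/m.

22.4 kN/m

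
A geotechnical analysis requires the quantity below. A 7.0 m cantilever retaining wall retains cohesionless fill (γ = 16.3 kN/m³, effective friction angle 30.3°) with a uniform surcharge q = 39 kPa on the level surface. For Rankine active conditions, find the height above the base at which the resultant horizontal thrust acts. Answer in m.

2.81 m

K_a = 0.3293.
Triangular part P₁ = ½K_aγH² = 131.5 at H/3 = 2.333 m; rectangular part P₂ = K_a q H = 89.90 at H/2 = 3.500 m.
ȳ = (P₁·2.333 + P₂·3.500)/(P₁+P₂) = 2.807 m.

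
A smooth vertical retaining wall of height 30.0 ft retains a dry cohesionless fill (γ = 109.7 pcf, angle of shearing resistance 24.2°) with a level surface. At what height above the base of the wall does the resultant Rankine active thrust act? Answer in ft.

10.0 ft

K_a = 0.4185.
The pressure distribution is triangular, so the resultant acts at H/3 above the base = 30.0/3 = 10.00 ft.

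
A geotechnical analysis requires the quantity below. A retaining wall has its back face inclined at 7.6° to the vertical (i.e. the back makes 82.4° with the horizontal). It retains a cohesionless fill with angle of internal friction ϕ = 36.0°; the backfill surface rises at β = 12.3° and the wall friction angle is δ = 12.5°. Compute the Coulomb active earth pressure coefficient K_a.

0.341

K_a = sin²(α+φ) / [sin²α · sin(α−δ) · (1 + √{sin(φ+δ)sin(φ−β) / (sin(α−δ)sin(α+β))})²].
With α = 82.4°, φ = 36.0°, δ = 12.5°, β = 12.3°: K_a = 0.3415.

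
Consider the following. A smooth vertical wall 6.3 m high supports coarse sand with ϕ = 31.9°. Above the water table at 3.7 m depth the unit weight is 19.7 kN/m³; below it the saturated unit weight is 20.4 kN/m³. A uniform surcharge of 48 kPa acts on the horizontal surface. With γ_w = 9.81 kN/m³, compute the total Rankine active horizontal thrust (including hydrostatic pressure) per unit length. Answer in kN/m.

238 kN/m

K_a = tan²(45° − φ/2) = 0.3085.
γ' = 20.4 − 9.81 = 10.59 kN/m³. h₂ = H − d_w = 2.6 m.
σ'_h: at surface K_a·q = 14.81; at WT K_a(q+γd_w) = 37.30; at base K_a(q+γd_w+γ'h₂) = 45.79 kPa.
P₁ = ½(14.81+37.30)×3.7 = 96.40; P₂ = ½(37.30+45.79)×2.6 = 108.0; P_w = ½γ_w h₂² = 33.16.
Total = 96.40+108.0+33.16 = 237.6 kN/m.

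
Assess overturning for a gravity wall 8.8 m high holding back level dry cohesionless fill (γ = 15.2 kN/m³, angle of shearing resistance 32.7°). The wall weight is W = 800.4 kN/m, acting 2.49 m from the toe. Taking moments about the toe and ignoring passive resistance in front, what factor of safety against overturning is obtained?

K_a = tan²(45° − 32.7°/2) = 0.2985.
P_a = ½K_aγH² = 0.5×0.2985×15.2×8.8² = 175.7 kN/m, acting at H/3 = 2.933 m above the base.
Overturning moment M_o = P_a × H/3 = 175.7 × 2.933 = 515.3.
Resisting moment M_r = W × 2.49 = 800.4 × 2.49 = 1993.
FS_overturning = M_r/M_o = 1993/515.3 = 3.867.

3.87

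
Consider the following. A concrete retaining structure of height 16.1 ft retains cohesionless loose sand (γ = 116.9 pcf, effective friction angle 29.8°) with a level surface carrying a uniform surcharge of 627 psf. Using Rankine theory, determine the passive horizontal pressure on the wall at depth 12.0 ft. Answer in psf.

K_p = (1 + sin φ)/(1 − sin φ) = 2.976.
σ_v = γz + q = 116.9 × 12.0 + 627 = 2030 psf.
σ_h = K_p σ_v = 2.976 × 2030 = 6041 psf.

6040 psf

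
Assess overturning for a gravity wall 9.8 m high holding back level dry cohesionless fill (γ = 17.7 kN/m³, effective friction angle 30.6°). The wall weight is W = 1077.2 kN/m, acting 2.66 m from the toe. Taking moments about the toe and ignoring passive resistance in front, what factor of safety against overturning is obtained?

3.17

K_a = tan²(45° − 30.6°/2) = 0.3253.
P_a = ½K_aγH² = 0.5×0.3253×17.7×9.8² = 276.5 kN/m, acting at H/3 = 3.267 m above the base.
Overturning moment M_o = P_a × H/3 = 276.5 × 3.267 = 903.3.
Resisting moment M_r = W × 2.66 = 1077.2 × 2.66 = 2865.
FS_overturning = M_r/M_o = 2865/903.3 = 3.172.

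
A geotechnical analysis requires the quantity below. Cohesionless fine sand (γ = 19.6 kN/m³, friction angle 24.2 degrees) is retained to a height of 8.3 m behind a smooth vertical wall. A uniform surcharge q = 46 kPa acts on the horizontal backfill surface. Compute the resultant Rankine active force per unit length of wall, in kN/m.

442 kN/m

K_a = tan²(45° − φ/2) = 0.4185.
Soil triangle: ½ K_a γ H² = 0.5×0.4185×19.6×8.3² = 282.6 kN/m.
Surcharge rectangle: K_a q H = 0.4185×46×8.3 = 159.8 kN/m.
Total = 282.6 + 159.8 = 442.3 kN/m.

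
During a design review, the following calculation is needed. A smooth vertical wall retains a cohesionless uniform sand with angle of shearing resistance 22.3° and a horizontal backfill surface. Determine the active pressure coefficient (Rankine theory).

K_a = (1 − sin φ)/(1 + sin φ) = (1 − sin 22.3°)/(1 + sin 22.3°) = 0.4498.

0.450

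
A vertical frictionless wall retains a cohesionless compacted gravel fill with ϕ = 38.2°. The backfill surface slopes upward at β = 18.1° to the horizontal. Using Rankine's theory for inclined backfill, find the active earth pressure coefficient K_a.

K_a = cos β · (cos β − √(cos²β − cos²φ)) / (cos β + √(cos²β − cos²φ)).
cos β = 0.9505, cos φ = 0.7859, √(cos²β − cos²φ) = 0.5347.
K_a = 0.9505 × (0.9505 − 0.5347)/(0.9505 + 0.5347) = 0.2661.

0.266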